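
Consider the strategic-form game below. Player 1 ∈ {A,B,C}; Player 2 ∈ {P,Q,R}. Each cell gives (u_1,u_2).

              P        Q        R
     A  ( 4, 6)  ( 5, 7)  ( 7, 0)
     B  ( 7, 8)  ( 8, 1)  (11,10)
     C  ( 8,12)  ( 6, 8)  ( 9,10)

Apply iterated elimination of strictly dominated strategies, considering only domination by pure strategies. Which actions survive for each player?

Survivors P1:{B,C} P2:{P,R}

P1 drop A (B beats it: P:7>4 Q:8>5 R:11>7)
P2 drop Q (P beats it: B:8>1 C:12>8)
P1→{B,C} P2→{P,R}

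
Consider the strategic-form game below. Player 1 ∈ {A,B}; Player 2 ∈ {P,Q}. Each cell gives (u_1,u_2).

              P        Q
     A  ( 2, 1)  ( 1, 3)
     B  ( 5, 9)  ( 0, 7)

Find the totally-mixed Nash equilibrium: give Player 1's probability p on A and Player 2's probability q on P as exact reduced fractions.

P1 indiff ⇒ q·2+(1-q)·1 = q·5+(1-q)·0 ⇒ q(-3) = (1-q)(-1) ⇒ q = 1/4
P2 indiff ⇒ p·1+(1-p)·9 = p·3+(1-p)·7 ⇒ p(-2) = (1-p)(-2) ⇒ p = 1/2

p=1/2, q=1/4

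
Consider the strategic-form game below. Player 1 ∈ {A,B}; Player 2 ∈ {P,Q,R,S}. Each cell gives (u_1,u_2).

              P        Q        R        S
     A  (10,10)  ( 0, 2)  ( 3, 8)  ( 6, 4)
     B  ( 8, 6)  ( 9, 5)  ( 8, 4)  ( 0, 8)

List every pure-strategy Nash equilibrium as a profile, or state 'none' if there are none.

NE set: (A,P)

(A,P): NE
(A,Q): not NE [P1→B gives 9>0; P2→P gives 10>2]
(A,R): not NE [P1→B gives 8>3; P2→P gives 10>8]
(A,S): not NE [P2→P gives 10>4]
(B,P): not NE [P1→A gives 10>8; P2→S gives 8>6]
(B,Q): not NE [P2→S gives 8>5]
(B,R): not NE [P2→S gives 8>4]
(B,S): not NE [P1→A gives 6>0]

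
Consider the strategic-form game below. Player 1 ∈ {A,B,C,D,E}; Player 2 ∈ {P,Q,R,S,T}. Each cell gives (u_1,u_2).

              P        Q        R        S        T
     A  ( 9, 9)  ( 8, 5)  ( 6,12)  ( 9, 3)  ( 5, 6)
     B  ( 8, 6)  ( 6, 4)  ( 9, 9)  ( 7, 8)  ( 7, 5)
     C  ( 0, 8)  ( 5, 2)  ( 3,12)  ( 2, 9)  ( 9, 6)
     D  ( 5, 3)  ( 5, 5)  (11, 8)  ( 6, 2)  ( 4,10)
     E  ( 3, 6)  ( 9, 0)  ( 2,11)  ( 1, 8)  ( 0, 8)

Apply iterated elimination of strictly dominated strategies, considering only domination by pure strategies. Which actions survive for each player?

P2 drop P (R beats it: A:12>9 B:9>6 C:12>8 D:8>3 E:11>6)
P2 drop Q (R beats it: A:12>5 B:9>4 C:12>2 D:8>5 E:11>0)
P1 drop E (A beats it: R:6>2 S:9>1 T:5>0)
P2 drop S (R beats it: A:12>3 B:9>8 C:12>9 D:8>2)
P1 drop A (B beats it: R:9>6 T:7>5)
P1→{B,C,D} P2→{R,T}

IESDS → P1:{B,C,D} P2:{R,T}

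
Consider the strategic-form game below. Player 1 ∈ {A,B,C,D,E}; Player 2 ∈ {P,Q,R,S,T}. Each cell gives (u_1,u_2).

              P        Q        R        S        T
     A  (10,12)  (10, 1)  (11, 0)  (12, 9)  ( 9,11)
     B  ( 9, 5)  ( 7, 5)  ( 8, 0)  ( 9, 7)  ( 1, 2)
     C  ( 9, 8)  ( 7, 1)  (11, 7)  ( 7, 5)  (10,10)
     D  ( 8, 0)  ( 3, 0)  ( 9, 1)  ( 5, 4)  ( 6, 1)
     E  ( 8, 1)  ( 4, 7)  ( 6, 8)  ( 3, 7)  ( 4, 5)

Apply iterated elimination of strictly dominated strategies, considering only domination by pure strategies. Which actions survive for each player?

P1 drop B (A beats it: P:10>9 Q:10>7 R:11>8 S:12>9 T:9>1)
P1 drop D (A beats it: P:10>8 Q:10>3 R:11>9 S:12>5 T:9>6)
P1 drop E (A beats it: P:10>8 Q:10>4 R:11>6 S:12>3 T:9>4)
P2 drop Q (P beats it: A:12>1 C:8>1)
P2 drop R (P beats it: A:12>0 C:8>7)
P2 drop S (P beats it: A:12>9 C:8>5)
P1→{A,C} P2→{P,T}

IESDS → P1:{A,C} P2:{P,T}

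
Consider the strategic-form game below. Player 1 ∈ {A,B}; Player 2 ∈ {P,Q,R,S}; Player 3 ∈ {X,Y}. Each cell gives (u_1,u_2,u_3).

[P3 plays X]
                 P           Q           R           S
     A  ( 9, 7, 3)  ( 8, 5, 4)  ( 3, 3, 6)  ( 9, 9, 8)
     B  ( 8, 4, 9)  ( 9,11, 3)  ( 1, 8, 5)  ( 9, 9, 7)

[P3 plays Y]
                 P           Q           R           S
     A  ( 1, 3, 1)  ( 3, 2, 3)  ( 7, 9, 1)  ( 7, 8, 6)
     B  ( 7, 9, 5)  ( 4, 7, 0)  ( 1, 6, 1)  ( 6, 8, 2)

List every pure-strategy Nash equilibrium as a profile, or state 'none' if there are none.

(A,P,X): not NE [P2→S gives 9>7]
(A,P,Y): not NE [P1→B gives 7>1; P2→R gives 9>3; P3→X gives 3>1]
(A,Q,X): not NE [P1→B gives 9>8; P2→S gives 9>5]
(A,Q,Y): not NE [P1→B gives 4>3; P2→R gives 9>2; P3→X gives 4>3]
(A,R,X): not NE [P2→S gives 9>3]
(A,R,Y): not NE [P3→X gives 6>1]
(A,S,X): NE
(A,S,Y): not NE [P2→R gives 9>8; P3→X gives 8>6]
(B,P,X): not NE [P1→A gives 9>8; P2→Q gives 11>4]
(B,P,Y): not NE [P3→X gives 9>5]
(B,Q,X): NE
(B,Q,Y): not NE [P2→P gives 9>7; P3→X gives 3>0]
(B,R,X): not NE [P1→A gives 3>1; P2→Q gives 11>8]
(B,R,Y): not NE [P1→A gives 7>1; P2→P gives 9>6; P3→X gives 5>1]
(B,S,X): not NE [P2→Q gives 11>9]
(B,S,Y): not NE [P1→A gives 7>6; P2→P gives 9>8; P3→X gives 7>2]

Nash profiles: (A,S,X), (B,Q,X)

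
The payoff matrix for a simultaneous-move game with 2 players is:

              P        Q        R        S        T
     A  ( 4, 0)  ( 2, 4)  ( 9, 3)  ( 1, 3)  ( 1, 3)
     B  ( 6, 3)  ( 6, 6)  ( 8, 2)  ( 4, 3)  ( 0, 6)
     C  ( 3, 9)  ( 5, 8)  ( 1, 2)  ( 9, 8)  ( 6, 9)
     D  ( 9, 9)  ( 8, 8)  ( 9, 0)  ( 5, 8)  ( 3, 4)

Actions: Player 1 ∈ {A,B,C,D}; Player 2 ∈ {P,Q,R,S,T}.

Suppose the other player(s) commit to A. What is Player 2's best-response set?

u_2(P vs A) = 0
u_2(Q vs A) = 4
u_2(R vs A) = 3
u_2(S vs A) = 3
u_2(T vs A) = 3
max payoff 4 at {Q}

argmax u_2 = {Q}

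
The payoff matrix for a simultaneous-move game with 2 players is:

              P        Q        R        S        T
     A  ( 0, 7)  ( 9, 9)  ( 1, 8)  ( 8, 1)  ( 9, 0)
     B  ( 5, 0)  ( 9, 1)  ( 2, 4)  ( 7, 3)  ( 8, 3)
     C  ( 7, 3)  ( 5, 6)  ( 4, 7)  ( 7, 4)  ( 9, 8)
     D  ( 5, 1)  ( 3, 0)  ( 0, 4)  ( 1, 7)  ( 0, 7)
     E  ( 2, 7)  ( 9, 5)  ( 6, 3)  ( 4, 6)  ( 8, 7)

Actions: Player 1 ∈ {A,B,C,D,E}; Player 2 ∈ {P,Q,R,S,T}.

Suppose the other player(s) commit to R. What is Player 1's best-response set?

u_1(A vs R) = 1
u_1(B vs R) = 2
u_1(C vs R) = 4
u_1(D vs R) = 0
u_1(E vs R) = 6
max payoff 6 at {E}

BR_1 = {E}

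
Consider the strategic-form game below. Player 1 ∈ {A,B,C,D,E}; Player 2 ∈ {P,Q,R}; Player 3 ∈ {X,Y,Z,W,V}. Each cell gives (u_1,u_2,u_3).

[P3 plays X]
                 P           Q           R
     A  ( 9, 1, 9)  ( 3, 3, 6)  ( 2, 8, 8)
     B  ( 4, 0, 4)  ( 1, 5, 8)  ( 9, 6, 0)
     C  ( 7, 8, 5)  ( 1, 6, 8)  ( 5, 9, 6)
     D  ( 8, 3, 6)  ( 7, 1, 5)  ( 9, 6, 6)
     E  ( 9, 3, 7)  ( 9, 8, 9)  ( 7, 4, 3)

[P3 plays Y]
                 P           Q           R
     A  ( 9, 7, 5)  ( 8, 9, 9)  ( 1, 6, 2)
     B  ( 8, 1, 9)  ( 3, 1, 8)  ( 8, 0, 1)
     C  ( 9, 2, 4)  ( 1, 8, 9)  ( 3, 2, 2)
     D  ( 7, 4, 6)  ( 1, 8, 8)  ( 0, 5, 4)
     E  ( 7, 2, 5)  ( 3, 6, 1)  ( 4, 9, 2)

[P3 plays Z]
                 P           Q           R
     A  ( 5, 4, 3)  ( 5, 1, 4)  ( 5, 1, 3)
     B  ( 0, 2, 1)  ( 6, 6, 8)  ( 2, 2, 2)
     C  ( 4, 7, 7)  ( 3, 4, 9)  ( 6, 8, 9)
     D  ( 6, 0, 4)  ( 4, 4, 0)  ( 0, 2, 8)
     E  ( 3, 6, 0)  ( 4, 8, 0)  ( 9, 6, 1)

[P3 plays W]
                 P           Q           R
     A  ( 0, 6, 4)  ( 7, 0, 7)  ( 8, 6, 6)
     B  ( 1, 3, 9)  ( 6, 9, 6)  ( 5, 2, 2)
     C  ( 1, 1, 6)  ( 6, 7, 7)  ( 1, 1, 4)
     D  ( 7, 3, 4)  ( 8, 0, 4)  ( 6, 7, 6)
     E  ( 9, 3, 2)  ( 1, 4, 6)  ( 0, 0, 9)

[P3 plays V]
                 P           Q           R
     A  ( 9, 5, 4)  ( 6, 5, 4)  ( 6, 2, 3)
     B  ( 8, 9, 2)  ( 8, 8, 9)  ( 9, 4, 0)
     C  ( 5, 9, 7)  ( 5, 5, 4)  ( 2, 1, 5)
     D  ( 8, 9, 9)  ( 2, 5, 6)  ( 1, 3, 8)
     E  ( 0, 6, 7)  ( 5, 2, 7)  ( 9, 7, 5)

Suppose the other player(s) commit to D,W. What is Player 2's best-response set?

argmax u_2 = {R}

u_2(P vs D,W) = 3
u_2(Q vs D,W) = 0
u_2(R vs D,W) = 7
max payoff 7 at {R}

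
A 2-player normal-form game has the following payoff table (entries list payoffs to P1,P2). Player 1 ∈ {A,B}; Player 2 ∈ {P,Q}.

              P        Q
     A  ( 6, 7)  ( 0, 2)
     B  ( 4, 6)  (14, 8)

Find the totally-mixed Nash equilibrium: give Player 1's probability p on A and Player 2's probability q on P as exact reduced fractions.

P1 indiff ⇒ q·6+(1-q)·0 = q·4+(1-q)·14 ⇒ q(2) = (1-q)(14) ⇒ q = 7/8
P2 indiff ⇒ p·7+(1-p)·6 = p·2+(1-p)·8 ⇒ p(5) = (1-p)(2) ⇒ p = 2/7

(p,q) = (2/7, 7/8)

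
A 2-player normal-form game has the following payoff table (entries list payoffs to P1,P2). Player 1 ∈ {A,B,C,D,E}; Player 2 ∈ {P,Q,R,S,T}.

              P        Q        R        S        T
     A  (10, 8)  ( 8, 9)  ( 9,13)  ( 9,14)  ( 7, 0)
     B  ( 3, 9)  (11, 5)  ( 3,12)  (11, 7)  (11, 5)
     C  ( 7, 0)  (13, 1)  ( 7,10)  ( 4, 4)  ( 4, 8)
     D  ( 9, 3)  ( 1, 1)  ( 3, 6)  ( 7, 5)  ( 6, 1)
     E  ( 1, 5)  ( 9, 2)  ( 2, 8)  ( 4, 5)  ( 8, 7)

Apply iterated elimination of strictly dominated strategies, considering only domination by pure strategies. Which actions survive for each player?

P1 drop D (A beats it: P:10>9 Q:8>1 R:9>3 S:9>7 T:7>6)
P1 drop E (B beats it: P:3>1 Q:11>9 R:3>2 S:11>4 T:11>8)
P2 drop P (R beats it: A:13>8 B:12>9 C:10>0)
P2 drop Q (R beats it: A:13>9 B:12>5 C:10>1)
P1 drop C (A beats it: R:9>7 S:9>4 T:7>4)
P2 drop T (R beats it: A:13>0 B:12>5)
P1→{A,B} P2→{R,S}

IESDS → P1:{A,B} P2:{R,S}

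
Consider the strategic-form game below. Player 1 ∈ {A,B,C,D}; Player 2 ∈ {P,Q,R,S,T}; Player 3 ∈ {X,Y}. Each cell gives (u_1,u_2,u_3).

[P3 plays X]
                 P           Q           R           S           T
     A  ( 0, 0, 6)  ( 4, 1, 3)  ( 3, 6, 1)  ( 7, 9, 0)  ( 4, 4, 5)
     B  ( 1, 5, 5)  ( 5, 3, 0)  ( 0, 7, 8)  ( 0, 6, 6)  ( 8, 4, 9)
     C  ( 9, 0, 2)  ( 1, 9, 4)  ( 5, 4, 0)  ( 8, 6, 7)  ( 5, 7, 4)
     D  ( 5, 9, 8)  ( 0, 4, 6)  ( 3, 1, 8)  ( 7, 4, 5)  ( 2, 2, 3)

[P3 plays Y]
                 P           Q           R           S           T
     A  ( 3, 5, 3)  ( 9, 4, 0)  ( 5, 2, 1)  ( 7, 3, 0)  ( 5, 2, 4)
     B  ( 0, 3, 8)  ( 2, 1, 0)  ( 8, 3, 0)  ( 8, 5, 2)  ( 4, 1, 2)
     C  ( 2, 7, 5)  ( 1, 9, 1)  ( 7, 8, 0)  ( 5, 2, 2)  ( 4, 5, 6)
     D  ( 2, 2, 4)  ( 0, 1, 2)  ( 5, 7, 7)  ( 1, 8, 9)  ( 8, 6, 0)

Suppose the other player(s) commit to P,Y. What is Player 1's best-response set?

argmax u_1 = {A}

u_1(A vs P,Y) = 3
u_1(B vs P,Y) = 0
u_1(C vs P,Y) = 2
u_1(D vs P,Y) = 2
max payoff 3 at {A}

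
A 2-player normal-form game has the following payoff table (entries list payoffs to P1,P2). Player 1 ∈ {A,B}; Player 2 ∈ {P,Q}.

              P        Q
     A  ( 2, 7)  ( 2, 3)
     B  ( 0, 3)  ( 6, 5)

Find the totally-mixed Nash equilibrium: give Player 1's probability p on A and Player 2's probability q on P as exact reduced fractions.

p=1/3, q=2/3

P1 indiff ⇒ q·2+(1-q)·2 = q·0+(1-q)·6 ⇒ q(2) = (1-q)(4) ⇒ q = 2/3
P2 indiff ⇒ p·7+(1-p)·3 = p·3+(1-p)·5 ⇒ p(4) = (1-p)(2) ⇒ p = 1/3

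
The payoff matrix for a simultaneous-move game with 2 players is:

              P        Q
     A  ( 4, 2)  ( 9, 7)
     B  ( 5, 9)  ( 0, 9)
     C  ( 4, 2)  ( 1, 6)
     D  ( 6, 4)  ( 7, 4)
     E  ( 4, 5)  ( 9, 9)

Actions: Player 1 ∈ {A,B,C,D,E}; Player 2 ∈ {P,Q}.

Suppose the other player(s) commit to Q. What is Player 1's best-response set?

BR_1 = {A,E}

u_1(A vs Q) = 9
u_1(B vs Q) = 0
u_1(C vs Q) = 1
u_1(D vs Q) = 7
u_1(E vs Q) = 9
max payoff 9 at {A,E}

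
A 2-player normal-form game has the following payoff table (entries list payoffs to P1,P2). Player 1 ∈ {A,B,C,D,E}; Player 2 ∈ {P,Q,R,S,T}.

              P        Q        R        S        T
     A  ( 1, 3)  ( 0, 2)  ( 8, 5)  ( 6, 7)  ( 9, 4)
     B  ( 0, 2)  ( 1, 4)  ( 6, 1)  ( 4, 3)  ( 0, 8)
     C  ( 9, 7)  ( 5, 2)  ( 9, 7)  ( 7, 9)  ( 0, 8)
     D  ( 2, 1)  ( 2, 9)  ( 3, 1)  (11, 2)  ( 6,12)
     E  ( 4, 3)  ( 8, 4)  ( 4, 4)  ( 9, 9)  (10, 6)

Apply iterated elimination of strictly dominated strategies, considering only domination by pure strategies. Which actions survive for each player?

Remaining: P1:{D,E} P2:{S,T}

P2 drop P (S beats it: A:7>3 B:3>2 C:9>7 D:2>1 E:9>3)
P2 drop Q (T beats it: A:4>2 B:8>4 C:8>2 D:12>9 E:6>4)
P1 drop B (A beats it: R:8>6 S:6>4 T:9>0)
P2 drop R (S beats it: A:7>5 C:9>7 D:2>1 E:9>4)
P1 drop A (E beats it: S:9>6 T:10>9)
P1 drop C (D beats it: S:11>7 T:6>0)
P1→{D,E} P2→{S,T}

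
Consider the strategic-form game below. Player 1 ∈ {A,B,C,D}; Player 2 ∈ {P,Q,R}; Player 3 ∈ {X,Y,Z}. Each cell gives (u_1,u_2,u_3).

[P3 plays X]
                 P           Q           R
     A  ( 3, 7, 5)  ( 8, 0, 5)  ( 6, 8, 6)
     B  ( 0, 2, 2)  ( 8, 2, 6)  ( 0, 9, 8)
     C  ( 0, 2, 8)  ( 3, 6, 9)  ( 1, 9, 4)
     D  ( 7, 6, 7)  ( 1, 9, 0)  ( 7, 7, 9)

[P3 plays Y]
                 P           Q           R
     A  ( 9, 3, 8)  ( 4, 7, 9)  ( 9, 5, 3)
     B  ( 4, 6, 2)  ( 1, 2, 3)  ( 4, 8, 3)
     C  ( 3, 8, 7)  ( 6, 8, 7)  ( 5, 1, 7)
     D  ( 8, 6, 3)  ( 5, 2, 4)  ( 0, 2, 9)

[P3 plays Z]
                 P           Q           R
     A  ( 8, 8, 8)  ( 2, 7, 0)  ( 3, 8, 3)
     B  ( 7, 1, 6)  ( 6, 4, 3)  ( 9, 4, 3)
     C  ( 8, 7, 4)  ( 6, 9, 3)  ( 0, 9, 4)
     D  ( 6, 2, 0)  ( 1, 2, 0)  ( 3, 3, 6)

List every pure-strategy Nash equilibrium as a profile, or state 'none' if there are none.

Nash profiles: (A,P,Z)

(A,P,X): not NE [P1→D gives 7>3; P2→R gives 8>7; P3→Z gives 8>5]
(A,P,Y): not NE [P2→Q gives 7>3]
(A,P,Z): NE
(A,Q,X): not NE [P2→R gives 8>0; P3→Y gives 9>5]
(A,Q,Y): not NE [P1→C gives 6>4]
(A,Q,Z): not NE [P1→C gives 6>2; P2→R gives 8>7; P3→Y gives 9>0]
(A,R,X): not NE [P1→D gives 7>6]
(A,R,Y): not NE [P2→Q gives 7>5; P3→X gives 6>3]
(A,R,Z): not NE [P1→B gives 9>3; P3→X gives 6>3]
(B,P,X): not NE [P1→D gives 7>0; P2→R gives 9>2; P3→Z gives 6>2]
(B,P,Y): not NE [P1→A gives 9>4; P2→R gives 8>6; P3→Z gives 6>2]
(B,P,Z): not NE [P1→C gives 8>7; P2→R gives 4>1]
(B,Q,X): not NE [P2→R gives 9>2]
(B,Q,Y): not NE [P1→C gives 6>1; P2→R gives 8>2; P3→X gives 6>3]
(B,Q,Z): not NE [P3→X gives 6>3]
(B,R,X): not NE [P1→D gives 7>0]
(B,R,Y): not NE [P1→A gives 9>4; P3→X gives 8>3]
(B,R,Z): not NE [P3→X gives 8>3]
(C,P,X): not NE [P1→D gives 7>0; P2→R gives 9>2]
(C,P,Y): not NE [P1→A gives 9>3; P3→X gives 8>7]
(C,P,Z): not NE [P2→R gives 9>7; P3→X gives 8>4]
(C,Q,X): not NE [P1→B gives 8>3; P2→R gives 9>6]
(C,Q,Y): not NE [P3→X gives 9>7]
(C,Q,Z): not NE [P3→X gives 9>3]
(C,R,X): not NE [P1→D gives 7>1; P3→Y gives 7>4]
(C,R,Y): not NE [P1→A gives 9>5; P2→Q gives 8>1]
(C,R,Z): not NE [P1→B gives 9>0; P3→Y gives 7>4]
(D,P,X): not NE [P2→Q gives 9>6]
(D,P,Y): not NE [P1→A gives 9>8; P3→X gives 7>3]
(D,P,Z): not NE [P1→C gives 8>6; P2→R gives 3>2; P3→X gives 7>0]
(D,Q,X): not NE [P1→B gives 8>1; P3→Y gives 4>0]
(D,Q,Y): not NE [P1→C gives 6>5; P2→P gives 6>2]
(D,Q,Z): not NE [P1→C gives 6>1; P2→R gives 3>2; P3→Y gives 4>0]
(D,R,X): not NE [P2→Q gives 9>7]
(D,R,Y): not NE [P1→A gives 9>0; P2→P gives 6>2]
(D,R,Z): not NE [P1→B gives 9>3; P3→Y gives 9>6]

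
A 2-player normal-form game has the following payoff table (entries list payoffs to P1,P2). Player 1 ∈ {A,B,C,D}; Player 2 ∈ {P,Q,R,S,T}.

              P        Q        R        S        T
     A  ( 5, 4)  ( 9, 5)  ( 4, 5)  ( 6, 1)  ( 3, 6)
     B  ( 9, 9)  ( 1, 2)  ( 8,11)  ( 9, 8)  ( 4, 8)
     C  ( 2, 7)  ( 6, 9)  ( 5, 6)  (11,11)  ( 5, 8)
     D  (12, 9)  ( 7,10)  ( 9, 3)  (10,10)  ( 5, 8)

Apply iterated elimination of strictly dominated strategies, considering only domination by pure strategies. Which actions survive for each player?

P1 drop B (D beats it: P:12>9 Q:7>1 R:9>8 S:10>9 T:5>4)
P2 drop P (Q beats it: A:5>4 C:9>7 D:10>9)
P2 drop R (T beats it: A:6>5 C:8>6 D:8>3)
P1→{A,C,D} P2→{Q,S,T}

Remaining: P1:{A,C,D} P2:{Q,S,T}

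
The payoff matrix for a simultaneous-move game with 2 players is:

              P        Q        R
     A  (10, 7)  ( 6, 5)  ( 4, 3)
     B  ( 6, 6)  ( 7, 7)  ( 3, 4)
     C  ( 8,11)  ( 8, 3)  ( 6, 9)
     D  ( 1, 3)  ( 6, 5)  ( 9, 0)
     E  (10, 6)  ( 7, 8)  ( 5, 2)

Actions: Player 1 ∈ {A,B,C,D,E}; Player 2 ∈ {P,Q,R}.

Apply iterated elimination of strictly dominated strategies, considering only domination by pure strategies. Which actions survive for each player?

P1 drop B (C beats it: P:8>6 Q:8>7 R:6>3)
P2 drop R (P beats it: A:7>3 C:11>9 D:3>0 E:6>2)
P1 drop D (C beats it: P:8>1 Q:8>6)
P1→{A,C,E} P2→{P,Q}

Remaining: P1:{A,C,E} P2:{P,Q}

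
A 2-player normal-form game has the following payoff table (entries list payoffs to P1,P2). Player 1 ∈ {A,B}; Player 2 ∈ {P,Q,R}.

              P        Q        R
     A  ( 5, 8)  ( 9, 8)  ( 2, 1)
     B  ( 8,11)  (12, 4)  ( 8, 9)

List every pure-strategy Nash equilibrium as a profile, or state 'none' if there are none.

(A,P): not NE [P1→B gives 8>5]
(A,Q): not NE [P1→B gives 12>9]
(A,R): not NE [P1→B gives 8>2; P2→Q gives 8>1]
(B,P): NE
(B,Q): not NE [P2→P gives 11>4]
(B,R): not NE [P2→P gives 11>9]

Nash profiles: (B,P)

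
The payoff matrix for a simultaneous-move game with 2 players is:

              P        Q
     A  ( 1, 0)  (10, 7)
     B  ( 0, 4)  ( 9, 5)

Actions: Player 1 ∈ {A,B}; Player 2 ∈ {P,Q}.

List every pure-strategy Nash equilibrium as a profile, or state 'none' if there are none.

(A,P): not NE [P2→Q gives 7>0]
(A,Q): NE
(B,P): not NE [P1→A gives 1>0; P2→Q gives 5>4]
(B,Q): not NE [P1→A gives 10>9]

NE set: (A,Q)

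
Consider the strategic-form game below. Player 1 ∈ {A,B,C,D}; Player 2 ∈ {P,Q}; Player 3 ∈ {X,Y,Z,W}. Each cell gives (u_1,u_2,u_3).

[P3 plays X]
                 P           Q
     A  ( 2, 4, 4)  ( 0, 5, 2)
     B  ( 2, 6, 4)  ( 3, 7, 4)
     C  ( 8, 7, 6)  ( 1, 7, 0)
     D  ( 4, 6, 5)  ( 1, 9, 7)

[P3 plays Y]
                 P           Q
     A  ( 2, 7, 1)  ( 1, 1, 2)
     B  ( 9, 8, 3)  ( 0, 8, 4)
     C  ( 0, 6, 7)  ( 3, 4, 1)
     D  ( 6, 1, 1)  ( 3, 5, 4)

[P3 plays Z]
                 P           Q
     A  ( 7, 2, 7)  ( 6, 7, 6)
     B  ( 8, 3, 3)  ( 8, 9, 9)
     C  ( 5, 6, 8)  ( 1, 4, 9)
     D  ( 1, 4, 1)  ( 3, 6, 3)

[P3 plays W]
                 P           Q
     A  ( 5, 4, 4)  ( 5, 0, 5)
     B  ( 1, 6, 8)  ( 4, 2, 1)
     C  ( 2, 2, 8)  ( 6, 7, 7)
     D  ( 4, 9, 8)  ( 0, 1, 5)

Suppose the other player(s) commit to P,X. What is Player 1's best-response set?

u_1(A vs P,X) = 2
u_1(B vs P,X) = 2
u_1(C vs P,X) = 8
u_1(D vs P,X) = 4
max payoff 8 at {C}

BR_1 = {C}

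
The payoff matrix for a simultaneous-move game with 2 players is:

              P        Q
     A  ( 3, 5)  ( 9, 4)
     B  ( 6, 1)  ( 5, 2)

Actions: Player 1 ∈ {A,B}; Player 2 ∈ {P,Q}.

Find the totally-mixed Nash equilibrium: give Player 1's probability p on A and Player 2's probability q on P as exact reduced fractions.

P1 indiff ⇒ q·3+(1-q)·9 = q·6+(1-q)·5 ⇒ q(-3) = (1-q)(-4) ⇒ q = 4/7
P2 indiff ⇒ p·5+(1-p)·1 = p·4+(1-p)·2 ⇒ p(1) = (1-p)(1) ⇒ p = 1/2

P1 mixes 1/2 on A; P2 mixes 4/7 on P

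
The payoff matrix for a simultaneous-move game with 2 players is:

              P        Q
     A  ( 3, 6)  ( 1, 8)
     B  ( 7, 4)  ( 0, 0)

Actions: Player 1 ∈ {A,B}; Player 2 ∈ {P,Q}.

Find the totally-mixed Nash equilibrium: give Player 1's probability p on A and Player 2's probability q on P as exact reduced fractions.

P1 mixes 2/3 on A; P2 mixes 1/5 on P

P1 indiff ⇒ q·3+(1-q)·1 = q·7+(1-q)·0 ⇒ q(-4) = (1-q)(-1) ⇒ q = 1/5
P2 indiff ⇒ p·6+(1-p)·4 = p·8+(1-p)·0 ⇒ p(-2) = (1-p)(-4) ⇒ p = 2/3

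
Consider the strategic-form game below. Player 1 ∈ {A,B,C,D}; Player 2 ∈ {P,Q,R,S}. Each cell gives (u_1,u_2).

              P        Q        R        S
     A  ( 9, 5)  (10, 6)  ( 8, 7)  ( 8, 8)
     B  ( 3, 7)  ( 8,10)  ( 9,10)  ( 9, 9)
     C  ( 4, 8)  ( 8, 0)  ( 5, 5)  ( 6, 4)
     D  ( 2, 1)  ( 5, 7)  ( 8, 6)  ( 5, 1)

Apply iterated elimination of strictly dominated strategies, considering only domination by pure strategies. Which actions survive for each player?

IESDS → P1:{A,B} P2:{Q,R,S}

P1 drop C (A beats it: P:9>4 Q:10>8 R:8>5 S:8>6)
P1 drop D (B beats it: P:3>2 Q:8>5 R:9>8 S:9>5)
P2 drop P (Q beats it: A:6>5 B:10>7)
P1→{A,B} P2→{Q,R,S}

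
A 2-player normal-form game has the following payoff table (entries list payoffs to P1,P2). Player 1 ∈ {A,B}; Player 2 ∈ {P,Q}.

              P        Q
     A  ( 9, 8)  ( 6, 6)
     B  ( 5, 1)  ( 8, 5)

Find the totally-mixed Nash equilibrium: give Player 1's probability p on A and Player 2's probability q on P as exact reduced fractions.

P1 indiff ⇒ q·9+(1-q)·6 = q·5+(1-q)·8 ⇒ q(4) = (1-q)(2) ⇒ q = 1/3
P2 indiff ⇒ p·8+(1-p)·1 = p·6+(1-p)·5 ⇒ p(2) = (1-p)(4) ⇒ p = 2/3

(p,q) = (2/3, 1/3)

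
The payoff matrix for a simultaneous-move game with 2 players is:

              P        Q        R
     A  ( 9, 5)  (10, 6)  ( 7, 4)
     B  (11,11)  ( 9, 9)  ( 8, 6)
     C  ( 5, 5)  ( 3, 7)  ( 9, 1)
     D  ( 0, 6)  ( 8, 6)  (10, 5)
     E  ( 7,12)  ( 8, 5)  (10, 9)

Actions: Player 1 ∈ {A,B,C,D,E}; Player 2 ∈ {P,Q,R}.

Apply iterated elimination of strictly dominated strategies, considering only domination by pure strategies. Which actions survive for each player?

Survivors P1:{A,B} P2:{P,Q}

P1 drop C (E beats it: P:7>5 Q:8>3 R:10>9)
P2 drop R (P beats it: A:5>4 B:11>6 D:6>5 E:12>9)
P1 drop D (A beats it: P:9>0 Q:10>8)
P1 drop E (A beats it: P:9>7 Q:10>8)
P1→{A,B} P2→{P,Q}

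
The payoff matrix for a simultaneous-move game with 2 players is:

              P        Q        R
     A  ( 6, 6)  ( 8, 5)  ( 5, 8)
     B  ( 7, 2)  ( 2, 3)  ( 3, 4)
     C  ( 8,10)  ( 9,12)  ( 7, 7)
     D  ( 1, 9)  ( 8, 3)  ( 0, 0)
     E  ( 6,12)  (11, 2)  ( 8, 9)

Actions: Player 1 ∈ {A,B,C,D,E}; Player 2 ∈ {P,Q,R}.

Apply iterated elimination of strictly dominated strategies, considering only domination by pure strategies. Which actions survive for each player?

P1 drop A (C beats it: P:8>6 Q:9>8 R:7>5)
P1 drop B (C beats it: P:8>7 Q:9>2 R:7>3)
P1 drop D (C beats it: P:8>1 Q:9>8 R:7>0)
P2 drop R (P beats it: C:10>7 E:12>9)
P1→{C,E} P2→{P,Q}

Remaining: P1:{C,E} P2:{P,Q}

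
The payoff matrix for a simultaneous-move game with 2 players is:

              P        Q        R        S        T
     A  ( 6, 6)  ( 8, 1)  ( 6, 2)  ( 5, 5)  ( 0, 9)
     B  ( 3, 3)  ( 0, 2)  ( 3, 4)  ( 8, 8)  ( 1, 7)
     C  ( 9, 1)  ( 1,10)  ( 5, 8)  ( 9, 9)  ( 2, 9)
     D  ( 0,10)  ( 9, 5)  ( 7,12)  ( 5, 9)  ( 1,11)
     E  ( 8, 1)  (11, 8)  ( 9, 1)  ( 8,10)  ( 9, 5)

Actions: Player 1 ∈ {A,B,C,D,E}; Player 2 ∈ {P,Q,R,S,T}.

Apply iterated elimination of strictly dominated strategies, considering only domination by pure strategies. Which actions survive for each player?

Survivors P1:{C,E} P2:{Q,S}

P1 drop A (E beats it: P:8>6 Q:11>8 R:9>6 S:8>5 T:9>0)
P1 drop B (C beats it: P:9>3 Q:1>0 R:5>3 S:9>8 T:2>1)
P1 drop D (E beats it: P:8>0 Q:11>9 R:9>7 S:8>5 T:9>1)
P2 drop P (Q beats it: C:10>1 E:8>1)
P2 drop R (Q beats it: C:10>8 E:8>1)
P2 drop T (Q beats it: C:10>9 E:8>5)
P1→{C,E} P2→{Q,S}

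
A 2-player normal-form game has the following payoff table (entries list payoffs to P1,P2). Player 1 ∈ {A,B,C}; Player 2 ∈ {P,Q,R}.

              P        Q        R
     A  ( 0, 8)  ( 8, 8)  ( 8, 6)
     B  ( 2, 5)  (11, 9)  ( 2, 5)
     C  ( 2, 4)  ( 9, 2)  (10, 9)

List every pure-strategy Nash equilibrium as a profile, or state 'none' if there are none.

NE set: (B,Q), (C,R)

(A,P): not NE [P1→C gives 2>0]
(A,Q): not NE [P1→B gives 11>8]
(A,R): not NE [P1→C gives 10>8; P2→Q gives 8>6]
(B,P): not NE [P2→Q gives 9>5]
(B,Q): NE
(B,R): not NE [P1→C gives 10>2; P2→Q gives 9>5]
(C,P): not NE [P2→R gives 9>4]
(C,Q): not NE [P1→B gives 11>9; P2→R gives 9>2]
(C,R): NE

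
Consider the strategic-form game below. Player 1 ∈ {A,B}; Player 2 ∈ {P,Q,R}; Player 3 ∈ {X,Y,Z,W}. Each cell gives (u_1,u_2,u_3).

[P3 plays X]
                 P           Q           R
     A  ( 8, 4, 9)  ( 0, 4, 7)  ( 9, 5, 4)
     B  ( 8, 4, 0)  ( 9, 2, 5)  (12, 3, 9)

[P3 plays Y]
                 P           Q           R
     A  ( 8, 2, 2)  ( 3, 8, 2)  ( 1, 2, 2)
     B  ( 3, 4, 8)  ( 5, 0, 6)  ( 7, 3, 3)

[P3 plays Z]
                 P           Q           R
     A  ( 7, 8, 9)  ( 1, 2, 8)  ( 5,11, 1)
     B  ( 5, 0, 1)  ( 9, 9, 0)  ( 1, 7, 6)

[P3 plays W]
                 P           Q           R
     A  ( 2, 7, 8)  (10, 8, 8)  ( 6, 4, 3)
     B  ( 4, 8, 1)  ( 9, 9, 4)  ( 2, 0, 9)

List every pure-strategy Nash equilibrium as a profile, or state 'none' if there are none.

Nash profiles: (A,Q,W)

(A,P,X): not NE [P2→R gives 5>4]
(A,P,Y): not NE [P2→Q gives 8>2; P3→Z gives 9>2]
(A,P,Z): not NE [P2→R gives 11>8]
(A,P,W): not NE [P1→B gives 4>2; P2→Q gives 8>7; P3→Z gives 9>8]
(A,Q,X): not NE [P1→B gives 9>0; P2→R gives 5>4; P3→W gives 8>7]
(A,Q,Y): not NE [P1→B gives 5>3; P3→W gives 8>2]
(A,Q,Z): not NE [P1→B gives 9>1; P2→R gives 11>2]
(A,Q,W): NE
(A,R,X): not NE [P1→B gives 12>9]
(A,R,Y): not NE [P1→B gives 7>1; P2→Q gives 8>2; P3→X gives 4>2]
(A,R,Z): not NE [P3→X gives 4>1]
(A,R,W): not NE [P2→Q gives 8>4; P3→X gives 4>3]
(B,P,X): not NE [P3→Y gives 8>0]
(B,P,Y): not NE [P1→A gives 8>3]
(B,P,Z): not NE [P1→A gives 7>5; P2→Q gives 9>0; P3→Y gives 8>1]
(B,P,W): not NE [P2→Q gives 9>8; P3→Y gives 8>1]
(B,Q,X): not NE [P2→P gives 4>2; P3→Y gives 6>5]
(B,Q,Y): not NE [P2→P gives 4>0]
(B,Q,Z): not NE [P3→Y gives 6>0]
(B,Q,W): not NE [P1→A gives 10>9; P3→Y gives 6>4]
(B,R,X): not NE [P2→P gives 4>3]
(B,R,Y): not NE [P2→P gives 4>3; P3→W gives 9>3]
(B,R,Z): not NE [P1→A gives 5>1; P2→Q gives 9>7; P3→W gives 9>6]
(B,R,W): not NE [P1→A gives 6>2; P2→Q gives 9>0]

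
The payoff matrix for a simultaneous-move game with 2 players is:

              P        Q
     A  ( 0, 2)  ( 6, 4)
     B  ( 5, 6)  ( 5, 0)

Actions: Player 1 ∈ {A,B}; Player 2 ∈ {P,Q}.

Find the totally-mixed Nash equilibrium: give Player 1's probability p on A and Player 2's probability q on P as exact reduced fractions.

P1 indiff ⇒ q·0+(1-q)·6 = q·5+(1-q)·5 ⇒ q(-5) = (1-q)(-1) ⇒ q = 1/6
P2 indiff ⇒ p·2+(1-p)·6 = p·4+(1-p)·0 ⇒ p(-2) = (1-p)(-6) ⇒ p = 3/4

p=3/4, q=1/6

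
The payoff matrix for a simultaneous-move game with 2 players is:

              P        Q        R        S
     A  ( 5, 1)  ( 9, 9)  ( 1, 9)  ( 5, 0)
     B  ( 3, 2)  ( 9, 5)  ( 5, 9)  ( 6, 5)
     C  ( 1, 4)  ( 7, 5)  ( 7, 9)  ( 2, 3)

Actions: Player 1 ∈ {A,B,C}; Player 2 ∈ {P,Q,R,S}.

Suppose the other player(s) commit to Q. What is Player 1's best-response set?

BR_1 = {A,B}

u_1(A vs Q) = 9
u_1(B vs Q) = 9
u_1(C vs Q) = 7
max payoff 9 at {A,B}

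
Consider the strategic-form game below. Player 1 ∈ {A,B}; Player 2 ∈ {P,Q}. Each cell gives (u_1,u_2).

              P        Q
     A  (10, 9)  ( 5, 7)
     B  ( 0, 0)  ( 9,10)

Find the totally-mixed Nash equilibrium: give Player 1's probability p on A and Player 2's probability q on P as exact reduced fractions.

P1 indiff ⇒ q·10+(1-q)·5 = q·0+(1-q)·9 ⇒ q(10) = (1-q)(4) ⇒ q = 2/7
P2 indiff ⇒ p·9+(1-p)·0 = p·7+(1-p)·10 ⇒ p(2) = (1-p)(10) ⇒ p = 5/6

(p,q) = (5/6, 2/7)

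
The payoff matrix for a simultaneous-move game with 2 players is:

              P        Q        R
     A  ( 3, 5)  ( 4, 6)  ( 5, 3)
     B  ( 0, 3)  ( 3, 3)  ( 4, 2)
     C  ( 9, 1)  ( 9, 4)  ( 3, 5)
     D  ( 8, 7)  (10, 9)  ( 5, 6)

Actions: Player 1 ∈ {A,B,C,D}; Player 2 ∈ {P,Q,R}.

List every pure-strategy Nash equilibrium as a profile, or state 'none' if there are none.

(A,P): not NE [P1→C gives 9>3; P2→Q gives 6>5]
(A,Q): not NE [P1→D gives 10>4]
(A,R): not NE [P2→Q gives 6>3]
(B,P): not NE [P1→C gives 9>0]
(B,Q): not NE [P1→D gives 10>3]
(B,R): not NE [P1→D gives 5>4; P2→Q gives 3>2]
(C,P): not NE [P2→R gives 5>1]
(C,Q): not NE [P1→D gives 10>9; P2→R gives 5>4]
(C,R): not NE [P1→D gives 5>3]
(D,P): not NE [P1→C gives 9>8; P2→Q gives 9>7]
(D,Q): NE
(D,R): not NE [P2→Q gives 9>6]

Nash profiles: (D,Q)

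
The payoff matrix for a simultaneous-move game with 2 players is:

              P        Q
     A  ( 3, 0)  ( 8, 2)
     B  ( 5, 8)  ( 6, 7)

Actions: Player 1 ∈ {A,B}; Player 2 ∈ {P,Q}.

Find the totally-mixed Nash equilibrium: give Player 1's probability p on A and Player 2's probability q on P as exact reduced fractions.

p=1/3, q=1/2

P1 indiff ⇒ q·3+(1-q)·8 = q·5+(1-q)·6 ⇒ q(-2) = (1-q)(-2) ⇒ q = 1/2
P2 indiff ⇒ p·0+(1-p)·8 = p·2+(1-p)·7 ⇒ p(-2) = (1-p)(-1) ⇒ p = 1/3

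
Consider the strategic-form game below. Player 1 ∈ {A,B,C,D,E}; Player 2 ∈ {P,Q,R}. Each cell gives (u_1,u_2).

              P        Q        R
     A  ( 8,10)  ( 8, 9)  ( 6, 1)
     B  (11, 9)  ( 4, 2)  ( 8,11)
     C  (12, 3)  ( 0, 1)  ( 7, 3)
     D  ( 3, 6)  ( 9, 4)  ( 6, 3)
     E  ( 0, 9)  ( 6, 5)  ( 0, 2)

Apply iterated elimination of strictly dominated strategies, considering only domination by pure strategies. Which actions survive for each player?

Survivors P1:{B,C} P2:{P,R}

P1 drop E (A beats it: P:8>0 Q:8>6 R:6>0)
P2 drop Q (P beats it: A:10>9 B:9>2 C:3>1 D:6>4)
P1 drop A (B beats it: P:11>8 R:8>6)
P1 drop D (B beats it: P:11>3 R:8>6)
P1→{B,C} P2→{P,R}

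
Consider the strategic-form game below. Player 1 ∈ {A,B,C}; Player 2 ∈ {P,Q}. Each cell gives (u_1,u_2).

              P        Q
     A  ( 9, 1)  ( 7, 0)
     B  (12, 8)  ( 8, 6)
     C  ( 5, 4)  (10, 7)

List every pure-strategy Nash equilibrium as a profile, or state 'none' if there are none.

(A,P): not NE [P1→B gives 12>9]
(A,Q): not NE [P1→C gives 10>7; P2→P gives 1>0]
(B,P): NE
(B,Q): not NE [P1→C gives 10>8; P2→P gives 8>6]
(C,P): not NE [P1→B gives 12>5; P2→Q gives 7>4]
(C,Q): NE

NE set: (B,P), (C,Q)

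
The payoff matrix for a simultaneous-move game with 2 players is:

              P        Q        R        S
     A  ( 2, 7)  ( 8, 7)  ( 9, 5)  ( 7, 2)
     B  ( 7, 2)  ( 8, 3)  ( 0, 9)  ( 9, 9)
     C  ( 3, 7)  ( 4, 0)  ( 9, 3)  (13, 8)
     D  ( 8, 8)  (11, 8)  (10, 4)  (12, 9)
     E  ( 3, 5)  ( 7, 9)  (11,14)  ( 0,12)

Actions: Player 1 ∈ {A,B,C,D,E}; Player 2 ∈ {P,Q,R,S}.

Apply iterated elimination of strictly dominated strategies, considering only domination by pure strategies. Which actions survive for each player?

P1 drop A (D beats it: P:8>2 Q:11>8 R:10>9 S:12>7)
P1 drop B (D beats it: P:8>7 Q:11>8 R:10>0 S:12>9)
P2 drop P (S beats it: C:8>7 D:9>8 E:12>5)
P2 drop Q (S beats it: C:8>0 D:9>8 E:12>9)
P1→{C,D,E} P2→{R,S}

Survivors P1:{C,D,E} P2:{R,S}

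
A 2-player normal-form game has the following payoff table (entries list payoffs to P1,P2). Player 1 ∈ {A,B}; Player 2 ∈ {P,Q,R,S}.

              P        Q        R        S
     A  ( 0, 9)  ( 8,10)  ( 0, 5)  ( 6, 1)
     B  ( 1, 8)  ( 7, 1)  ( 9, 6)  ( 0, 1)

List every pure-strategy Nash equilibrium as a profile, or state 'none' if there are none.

PSNE = {(A,Q), (B,P)}

(A,P): not NE [P1→B gives 1>0; P2→Q gives 10>9]
(A,Q): NE
(A,R): not NE [P1→B gives 9>0; P2→Q gives 10>5]
(A,S): not NE [P2→Q gives 10>1]
(B,P): NE
(B,Q): not NE [P1→A gives 8>7; P2→P gives 8>1]
(B,R): not NE [P2→P gives 8>6]
(B,S): not NE [P1→A gives 6>0; P2→P gives 8>1]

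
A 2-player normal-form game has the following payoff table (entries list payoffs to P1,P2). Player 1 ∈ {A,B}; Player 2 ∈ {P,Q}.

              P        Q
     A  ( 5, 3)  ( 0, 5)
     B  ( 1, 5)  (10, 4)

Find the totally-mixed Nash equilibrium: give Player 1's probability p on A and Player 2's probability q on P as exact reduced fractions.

P1 indiff ⇒ q·5+(1-q)·0 = q·1+(1-q)·10 ⇒ q(4) = (1-q)(10) ⇒ q = 5/7
P2 indiff ⇒ p·3+(1-p)·5 = p·5+(1-p)·4 ⇒ p(-2) = (1-p)(-1) ⇒ p = 1/3

(p,q) = (1/3, 5/7)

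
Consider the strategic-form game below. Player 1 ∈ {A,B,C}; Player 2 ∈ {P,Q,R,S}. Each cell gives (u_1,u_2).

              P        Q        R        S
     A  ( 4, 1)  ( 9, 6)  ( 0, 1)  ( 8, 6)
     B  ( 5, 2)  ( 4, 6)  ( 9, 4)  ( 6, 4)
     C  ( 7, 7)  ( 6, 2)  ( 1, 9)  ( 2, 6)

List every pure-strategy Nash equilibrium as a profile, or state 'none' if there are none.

PSNE = {(A,Q), (A,S)}

(A,P): not NE [P1→C gives 7>4; P2→S gives 6>1]
(A,Q): NE
(A,R): not NE [P1→B gives 9>0; P2→S gives 6>1]
(A,S): NE
(B,P): not NE [P1→C gives 7>5; P2→Q gives 6>2]
(B,Q): not NE [P1→A gives 9>4]
(B,R): not NE [P2→Q gives 6>4]
(B,S): not NE [P1→A gives 8>6; P2→Q gives 6>4]
(C,P): not NE [P2→R gives 9>7]
(C,Q): not NE [P1→A gives 9>6; P2→R gives 9>2]
(C,R): not NE [P1→B gives 9>1]
(C,S): not NE [P1→A gives 8>2; P2→R gives 9>6]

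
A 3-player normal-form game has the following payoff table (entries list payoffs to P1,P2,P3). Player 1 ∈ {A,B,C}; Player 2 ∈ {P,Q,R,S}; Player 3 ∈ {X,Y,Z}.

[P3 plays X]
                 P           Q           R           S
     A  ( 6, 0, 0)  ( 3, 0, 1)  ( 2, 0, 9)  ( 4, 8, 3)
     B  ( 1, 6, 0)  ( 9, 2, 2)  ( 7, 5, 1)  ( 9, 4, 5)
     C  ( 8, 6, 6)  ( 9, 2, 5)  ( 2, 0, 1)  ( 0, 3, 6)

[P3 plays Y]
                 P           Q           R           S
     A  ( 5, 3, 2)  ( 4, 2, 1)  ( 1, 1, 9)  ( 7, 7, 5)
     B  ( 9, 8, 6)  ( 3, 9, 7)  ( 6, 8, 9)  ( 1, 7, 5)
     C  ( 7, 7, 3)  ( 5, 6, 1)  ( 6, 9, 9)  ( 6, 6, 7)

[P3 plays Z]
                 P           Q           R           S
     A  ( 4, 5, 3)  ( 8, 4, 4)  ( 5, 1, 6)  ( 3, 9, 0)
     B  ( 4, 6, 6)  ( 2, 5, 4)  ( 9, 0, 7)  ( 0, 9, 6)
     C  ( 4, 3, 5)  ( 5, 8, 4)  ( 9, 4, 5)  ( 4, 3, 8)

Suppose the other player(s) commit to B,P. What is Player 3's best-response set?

u_3(X vs B,P) = 0
u_3(Y vs B,P) = 6
u_3(Z vs B,P) = 6
max payoff 6 at {Y,Z}

BR_3 = {Y,Z}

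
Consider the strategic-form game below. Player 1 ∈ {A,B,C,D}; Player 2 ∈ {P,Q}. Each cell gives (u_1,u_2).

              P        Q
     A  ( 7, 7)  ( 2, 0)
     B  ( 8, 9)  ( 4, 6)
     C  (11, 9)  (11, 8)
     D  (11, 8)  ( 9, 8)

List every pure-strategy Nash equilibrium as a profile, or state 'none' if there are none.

PSNE = {(C,P), (D,P)}

(A,P): not NE [P1→D gives 11>7]
(A,Q): not NE [P1→C gives 11>2; P2→P gives 7>0]
(B,P): not NE [P1→D gives 11>8]
(B,Q): not NE [P1→C gives 11>4; P2→P gives 9>6]
(C,P): NE
(C,Q): not NE [P2→P gives 9>8]
(D,P): NE
(D,Q): not NE [P1→C gives 11>9]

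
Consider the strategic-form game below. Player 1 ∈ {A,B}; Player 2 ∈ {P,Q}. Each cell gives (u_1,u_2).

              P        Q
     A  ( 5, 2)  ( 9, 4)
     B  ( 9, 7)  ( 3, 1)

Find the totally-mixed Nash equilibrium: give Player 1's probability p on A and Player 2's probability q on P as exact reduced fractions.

p=3/4, q=3/5

P1 indiff ⇒ q·5+(1-q)·9 = q·9+(1-q)·3 ⇒ q(-4) = (1-q)(-6) ⇒ q = 3/5
P2 indiff ⇒ p·2+(1-p)·7 = p·4+(1-p)·1 ⇒ p(-2) = (1-p)(-6) ⇒ p = 3/4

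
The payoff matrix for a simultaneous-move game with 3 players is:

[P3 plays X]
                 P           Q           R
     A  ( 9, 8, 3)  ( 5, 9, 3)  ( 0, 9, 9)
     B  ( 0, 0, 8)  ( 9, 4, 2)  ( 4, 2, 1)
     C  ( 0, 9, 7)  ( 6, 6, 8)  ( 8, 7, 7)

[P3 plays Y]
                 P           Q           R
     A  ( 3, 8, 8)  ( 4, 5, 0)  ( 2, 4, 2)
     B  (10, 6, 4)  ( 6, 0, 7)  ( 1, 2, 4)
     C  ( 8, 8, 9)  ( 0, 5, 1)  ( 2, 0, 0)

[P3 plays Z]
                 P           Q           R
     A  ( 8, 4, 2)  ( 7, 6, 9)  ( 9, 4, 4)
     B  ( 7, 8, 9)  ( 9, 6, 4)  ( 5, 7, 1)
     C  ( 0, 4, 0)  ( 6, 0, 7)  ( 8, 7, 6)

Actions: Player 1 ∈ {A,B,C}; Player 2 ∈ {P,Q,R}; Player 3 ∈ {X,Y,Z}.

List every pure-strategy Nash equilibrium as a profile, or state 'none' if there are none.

No pure NE.

(A,P,X): not NE [P2→R gives 9>8; P3→Y gives 8>3]
(A,P,Y): not NE [P1→B gives 10>3]
(A,P,Z): not NE [P2→Q gives 6>4; P3→Y gives 8>2]
(A,Q,X): not NE [P1→B gives 9>5; P3→Z gives 9>3]
(A,Q,Y): not NE [P1→B gives 6>4; P2→P gives 8>5; P3→Z gives 9>0]
(A,Q,Z): not NE [P1→B gives 9>7]
(A,R,X): not NE [P1→C gives 8>0]
(A,R,Y): not NE [P2→P gives 8>4; P3→X gives 9>2]
(A,R,Z): not NE [P2→Q gives 6>4; P3→X gives 9>4]
(B,P,X): not NE [P1→A gives 9>0; P2→Q gives 4>0; P3→Z gives 9>8]
(B,P,Y): not NE [P3→Z gives 9>4]
(B,P,Z): not NE [P1→A gives 8>7]
(B,Q,X): not NE [P3→Y gives 7>2]
(B,Q,Y): not NE [P2→P gives 6>0]
(B,Q,Z): not NE [P2→P gives 8>6; P3→Y gives 7>4]
(B,R,X): not NE [P1→C gives 8>4; P2→Q gives 4>2; P3→Y gives 4>1]
(B,R,Y): not NE [P1→C gives 2>1; P2→P gives 6>2]
(B,R,Z): not NE [P1→A gives 9>5; P2→P gives 8>7; P3→Y gives 4>1]
(C,P,X): not NE [P1→A gives 9>0; P3→Y gives 9>7]
(C,P,Y): not NE [P1→B gives 10>8]
(C,P,Z): not NE [P1→A gives 8>0; P2→R gives 7>4; P3→Y gives 9>0]
(C,Q,X): not NE [P1→B gives 9>6; P2→P gives 9>6]
(C,Q,Y): not NE [P1→B gives 6>0; P2→P gives 8>5; P3→X gives 8>1]
(C,Q,Z): not NE [P1→B gives 9>6; P2→R gives 7>0; P3→X gives 8>7]
(C,R,X): not NE [P2→P gives 9>7]
(C,R,Y): not NE [P2→P gives 8>0; P3→X gives 7>0]
(C,R,Z): not NE [P1→A gives 9>8; P3→X gives 7>6]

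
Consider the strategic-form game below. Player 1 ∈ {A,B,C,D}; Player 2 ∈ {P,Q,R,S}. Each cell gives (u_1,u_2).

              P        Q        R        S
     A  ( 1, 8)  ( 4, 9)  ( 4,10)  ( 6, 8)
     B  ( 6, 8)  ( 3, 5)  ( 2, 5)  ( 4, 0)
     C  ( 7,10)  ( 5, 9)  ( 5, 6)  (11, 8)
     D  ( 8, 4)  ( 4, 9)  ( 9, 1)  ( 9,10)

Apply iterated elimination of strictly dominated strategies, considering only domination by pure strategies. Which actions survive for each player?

P1 drop A (C beats it: P:7>1 Q:5>4 R:5>4 S:11>6)
P1 drop B (C beats it: P:7>6 Q:5>3 R:5>2 S:11>4)
P2 drop R (P beats it: C:10>6 D:4>1)
P1→{C,D} P2→{P,Q,S}

Survivors P1:{C,D} P2:{P,Q,S}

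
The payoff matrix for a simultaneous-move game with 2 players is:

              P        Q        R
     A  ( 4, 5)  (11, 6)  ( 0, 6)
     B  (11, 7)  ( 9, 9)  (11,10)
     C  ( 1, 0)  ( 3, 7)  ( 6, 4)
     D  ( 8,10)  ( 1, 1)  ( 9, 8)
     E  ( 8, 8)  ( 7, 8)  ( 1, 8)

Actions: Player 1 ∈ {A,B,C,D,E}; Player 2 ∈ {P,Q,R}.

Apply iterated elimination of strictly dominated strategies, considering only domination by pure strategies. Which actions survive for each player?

IESDS → P1:{A,B} P2:{Q,R}

P1 drop C (B beats it: P:11>1 Q:9>3 R:11>6)
P1 drop D (B beats it: P:11>8 Q:9>1 R:11>9)
P1 drop E (B beats it: P:11>8 Q:9>7 R:11>1)
P2 drop P (Q beats it: A:6>5 B:9>7)
P1→{A,B} P2→{Q,R}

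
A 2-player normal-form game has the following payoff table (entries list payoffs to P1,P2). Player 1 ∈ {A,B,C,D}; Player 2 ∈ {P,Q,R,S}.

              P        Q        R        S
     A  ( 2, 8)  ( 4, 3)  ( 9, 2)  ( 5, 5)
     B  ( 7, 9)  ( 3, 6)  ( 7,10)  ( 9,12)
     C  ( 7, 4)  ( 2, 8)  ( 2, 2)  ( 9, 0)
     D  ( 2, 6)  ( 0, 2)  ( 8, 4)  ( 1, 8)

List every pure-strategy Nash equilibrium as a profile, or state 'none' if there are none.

(A,P): not NE [P1→C gives 7>2]
(A,Q): not NE [P2→P gives 8>3]
(A,R): not NE [P2→P gives 8>2]
(A,S): not NE [P1→C gives 9>5; P2→P gives 8>5]
(B,P): not NE [P2→S gives 12>9]
(B,Q): not NE [P1→A gives 4>3; P2→S gives 12>6]
(B,R): not NE [P1→A gives 9>7; P2→S gives 12>10]
(B,S): NE
(C,P): not NE [P2→Q gives 8>4]
(C,Q): not NE [P1→A gives 4>2]
(C,R): not NE [P1→A gives 9>2; P2→Q gives 8>2]
(C,S): not NE [P2→Q gives 8>0]
(D,P): not NE [P1→C gives 7>2; P2→S gives 8>6]
(D,Q): not NE [P1→A gives 4>0; P2→S gives 8>2]
(D,R): not NE [P1→A gives 9>8; P2→S gives 8>4]
(D,S): not NE [P1→C gives 9>1]

NE set: (B,S)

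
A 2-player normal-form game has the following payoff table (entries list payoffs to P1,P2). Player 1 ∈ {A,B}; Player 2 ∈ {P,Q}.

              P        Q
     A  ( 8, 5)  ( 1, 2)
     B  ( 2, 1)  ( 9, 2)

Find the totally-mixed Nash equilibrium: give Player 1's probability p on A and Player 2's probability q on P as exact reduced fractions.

P1 mixes 1/4 on A; P2 mixes 4/7 on P

P1 indiff ⇒ q·8+(1-q)·1 = q·2+(1-q)·9 ⇒ q(6) = (1-q)(8) ⇒ q = 4/7
P2 indiff ⇒ p·5+(1-p)·1 = p·2+(1-p)·2 ⇒ p(3) = (1-p)(1) ⇒ p = 1/4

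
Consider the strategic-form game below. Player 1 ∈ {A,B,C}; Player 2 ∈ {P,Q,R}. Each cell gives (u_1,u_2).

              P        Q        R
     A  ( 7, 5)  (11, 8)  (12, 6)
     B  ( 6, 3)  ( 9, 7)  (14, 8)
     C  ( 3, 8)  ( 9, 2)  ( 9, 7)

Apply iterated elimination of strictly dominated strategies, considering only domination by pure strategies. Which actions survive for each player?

IESDS → P1:{A,B} P2:{Q,R}

P1 drop C (A beats it: P:7>3 Q:11>9 R:12>9)
P2 drop P (Q beats it: A:8>5 B:7>3)
P1→{A,B} P2→{Q,R}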